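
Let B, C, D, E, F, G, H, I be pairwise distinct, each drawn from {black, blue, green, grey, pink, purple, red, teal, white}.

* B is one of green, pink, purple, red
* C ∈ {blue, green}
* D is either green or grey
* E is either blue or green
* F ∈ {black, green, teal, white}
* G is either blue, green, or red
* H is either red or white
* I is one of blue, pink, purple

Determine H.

white

C and E share exactly the 2 values {blue, green}; by pigeonhole those values go to them, so strike blue, green from B, D, F, G, I.
D must be grey (only option left).
G's domain is down to {red}, so G = red. Strike red from B, H.
So H = white.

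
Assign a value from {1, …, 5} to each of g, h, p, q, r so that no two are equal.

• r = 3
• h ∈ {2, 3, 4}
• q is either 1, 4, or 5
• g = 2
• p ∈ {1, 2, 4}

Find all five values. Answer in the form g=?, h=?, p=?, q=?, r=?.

g has just one choice, so g = 2. Eliminate 2 elsewhere: h, p.
r's domain is down to {3}, so r = 3. Strike 3 from h.
h must be 4 (only option left). Eliminate 4 elsewhere: p, q.
p's domain is down to {1}, so p = 1. Strike 1 from q.
q must be 5 (only option left).

g=2, h=4, p=1, q=5, r=3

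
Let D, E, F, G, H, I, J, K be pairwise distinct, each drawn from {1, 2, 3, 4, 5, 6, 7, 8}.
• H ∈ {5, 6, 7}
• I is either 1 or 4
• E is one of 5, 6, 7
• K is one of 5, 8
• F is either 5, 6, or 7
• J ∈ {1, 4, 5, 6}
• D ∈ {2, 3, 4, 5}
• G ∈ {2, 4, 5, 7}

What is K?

The 8 variables together cover exactly {1, 2, 3, 4, 5, 6, 7, 8} — 8 values for 8 variables — and 3 appears only in D's list, so D = 3.
The 7 still-open variables together cover exactly {1, 2, 4, 5, 6, 7, 8} — 7 values for 7 variables — and 2 appears only in G's list, so G = 2.
Among the 6 still-open variables, 8 fits only K (and all 6 values in {1, 4, 5, 6, 7, 8} must be used), so K = 8.

8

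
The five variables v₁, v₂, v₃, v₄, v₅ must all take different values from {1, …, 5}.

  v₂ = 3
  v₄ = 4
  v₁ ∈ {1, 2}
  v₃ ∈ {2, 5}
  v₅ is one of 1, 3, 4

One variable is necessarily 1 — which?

v₂ has just one choice, so v₂ = 3. Remove 3 from v₅.
v₄ must be 4 (only option left). So v₅ can't be 4.
So 1 goes to v₅.

v₅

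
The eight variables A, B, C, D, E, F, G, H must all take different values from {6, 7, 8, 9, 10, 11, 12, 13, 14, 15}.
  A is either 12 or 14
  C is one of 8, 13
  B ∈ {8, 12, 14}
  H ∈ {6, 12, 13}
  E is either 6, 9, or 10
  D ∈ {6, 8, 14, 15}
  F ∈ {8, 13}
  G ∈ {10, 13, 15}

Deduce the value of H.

6

The 8 variables together cover exactly {6, 8, 9, 10, 12, 13, 14, 15} — 8 values for 8 variables — and 9 appears only in E's list, so E = 9.
The 7 still-open variables draw from only 7 values {6, 8, 10, 12, 13, 14, 15}, so each is used; only G can be 10, hence G = 10.
The 6 still-open variables together cover exactly {6, 8, 12, 13, 14, 15} — 6 values for 6 variables — and 15 appears only in D's list, so D = 15.
The 5 still-open variables draw from only 5 values {6, 8, 12, 13, 14}, so each is used; only H can be 6, hence H = 6.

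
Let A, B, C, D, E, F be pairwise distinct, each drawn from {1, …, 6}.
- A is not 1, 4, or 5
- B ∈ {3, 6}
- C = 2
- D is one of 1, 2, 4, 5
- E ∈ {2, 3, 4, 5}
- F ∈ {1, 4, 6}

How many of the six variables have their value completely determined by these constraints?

1

C must be 2 (only option left). Remove 2 from A, D, E.
A and B share exactly the 2 values {3, 6}; by pigeonhole those values go to them, so strike 3, 6 from E, F.
Determined: C=2. The other variables each still have more than one consistent value. That makes 1.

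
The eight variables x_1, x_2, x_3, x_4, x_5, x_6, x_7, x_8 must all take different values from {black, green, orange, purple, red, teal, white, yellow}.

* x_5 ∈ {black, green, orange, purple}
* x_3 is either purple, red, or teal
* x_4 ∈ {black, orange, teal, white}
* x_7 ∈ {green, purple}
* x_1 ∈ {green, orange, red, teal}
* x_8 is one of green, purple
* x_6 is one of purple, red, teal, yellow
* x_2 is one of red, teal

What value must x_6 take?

yellow

The 8 variables draw from only 8 values {black, green, orange, purple, red, teal, white, yellow}, so each is used; only x_4 can be white, hence x_4 = white.
Among the 7 still-open variables, black fits only x_5 (and all 7 values in {black, green, orange, purple, red, teal, yellow} must be used), so x_5 = black.
The 6 still-open variables draw from only 6 values {green, orange, purple, red, teal, yellow}, so each is used; only x_1 can be orange, hence x_1 = orange.
The 5 still-open variables draw from only 5 values {green, purple, red, teal, yellow}, so each is used; only x_6 can be yellow, hence x_6 = yellow.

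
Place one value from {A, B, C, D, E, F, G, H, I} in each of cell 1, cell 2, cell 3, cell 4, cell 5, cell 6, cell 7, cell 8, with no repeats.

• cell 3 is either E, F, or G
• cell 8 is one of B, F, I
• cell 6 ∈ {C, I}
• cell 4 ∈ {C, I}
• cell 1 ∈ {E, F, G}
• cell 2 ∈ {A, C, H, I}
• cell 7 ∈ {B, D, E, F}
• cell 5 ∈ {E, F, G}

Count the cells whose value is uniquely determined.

cell 4 and cell 6 share exactly the 2 values {C, I}; by pigeonhole those values go to them, so strike C, I from cell 2, cell 8.
cell 1, cell 3, cell 5 share exactly the 3 values {E, F, G}; by pigeonhole those values go to them, so strike E, F, G from cell 7, cell 8.
cell 8 has just one choice, so cell 8 = B. So cell 7 can't be B.
cell 7's domain is down to {D}, so cell 7 = D.
Determined: cell 7=D, cell 8=B. The other cells each still have more than one consistent value. That makes 2.

2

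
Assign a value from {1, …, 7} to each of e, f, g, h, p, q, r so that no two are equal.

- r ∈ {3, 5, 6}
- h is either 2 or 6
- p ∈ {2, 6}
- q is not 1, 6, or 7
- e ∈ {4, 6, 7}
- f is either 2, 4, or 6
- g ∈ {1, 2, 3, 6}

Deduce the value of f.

4

Among the 7 variables, 1 fits only g (and all 7 values in {1, 2, 3, 4, 5, 6, 7} must be used), so g = 1.
Among the 6 still-open variables, 7 fits only e (and all 6 values in {2, 3, 4, 5, 6, 7} must be used), so e = 7.
The 2 variables h and p are confined to {2, 6}, which locks those values in; drop them from f, q, r.
So f = 4.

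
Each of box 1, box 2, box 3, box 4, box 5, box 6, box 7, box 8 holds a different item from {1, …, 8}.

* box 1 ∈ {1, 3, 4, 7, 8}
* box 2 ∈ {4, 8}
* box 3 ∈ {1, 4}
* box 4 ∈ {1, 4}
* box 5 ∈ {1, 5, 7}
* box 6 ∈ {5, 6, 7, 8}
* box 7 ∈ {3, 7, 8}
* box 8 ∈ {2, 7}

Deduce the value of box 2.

The 8 variables draw from only 8 values {1, 2, 3, 4, 5, 6, 7, 8}, so each is used; only box 8 can be 2, hence box 8 = 2.
The 7 still-open variables together cover exactly {1, 3, 4, 5, 6, 7, 8} — 7 values for 7 variables — and 6 appears only in box 6's list, so box 6 = 6.
The 6 still-open variables draw from only 6 values {1, 3, 4, 5, 7, 8}, so each is used; only box 5 can be 5, hence box 5 = 5.
box 3 and box 4 share exactly the 2 values {1, 4}; by pigeonhole those values go to them, so strike 1, 4 from box 1, box 2.
So box 2 = 8.

8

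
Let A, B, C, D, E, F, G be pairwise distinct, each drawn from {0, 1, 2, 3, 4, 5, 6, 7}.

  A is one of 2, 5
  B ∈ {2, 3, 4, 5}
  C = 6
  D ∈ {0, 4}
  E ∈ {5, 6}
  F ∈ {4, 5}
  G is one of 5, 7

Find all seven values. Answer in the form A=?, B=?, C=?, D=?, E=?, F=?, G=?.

A=2, B=3, C=6, D=0, E=5, F=4, G=7

C's domain is down to {6}, so C = 6. So E can't be 6.
E must be 5 (only option left). Remove 5 from A, B, F, G.
F has just one choice, so F = 4. Eliminate 4 elsewhere: B, D.
G must be 7 (only option left).
A must be 2 (only option left). Eliminate 2 elsewhere: B.
B has just one choice, so B = 3.
D has just one choice, so D = 0.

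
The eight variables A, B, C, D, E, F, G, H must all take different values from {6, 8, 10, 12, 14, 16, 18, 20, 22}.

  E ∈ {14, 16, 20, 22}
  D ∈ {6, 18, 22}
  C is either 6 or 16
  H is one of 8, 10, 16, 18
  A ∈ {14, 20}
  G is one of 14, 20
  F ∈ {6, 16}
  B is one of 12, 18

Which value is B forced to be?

12

A and G between them cover only {14, 20} — a naked pair. Remove those values from E.
The 2 variables C and F are confined to {6, 16}, which locks those values in; drop them from D, E, H.
E must be 22 (only option left). So D can't be 22.
D has just one choice, so D = 18. So B, H can't be 18.
So B = 12.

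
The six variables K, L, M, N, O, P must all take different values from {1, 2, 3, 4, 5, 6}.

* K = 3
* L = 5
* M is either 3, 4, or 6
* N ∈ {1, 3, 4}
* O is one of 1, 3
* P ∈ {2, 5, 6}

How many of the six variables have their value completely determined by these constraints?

6

K must be 3 (only option left). Eliminate 3 elsewhere: M, N, O.
That leaves L = 5. Eliminate 5 elsewhere: P.
O must be 1 (only option left). Strike 1 from N.
N must be 4 (only option left). Eliminate 4 elsewhere: M.
M has just one choice, so M = 6. Strike 6 from P.
P must be 2 (only option left).
Every variable is fixed: K=3, L=5, M=6, N=4, O=1, P=2. That makes 6.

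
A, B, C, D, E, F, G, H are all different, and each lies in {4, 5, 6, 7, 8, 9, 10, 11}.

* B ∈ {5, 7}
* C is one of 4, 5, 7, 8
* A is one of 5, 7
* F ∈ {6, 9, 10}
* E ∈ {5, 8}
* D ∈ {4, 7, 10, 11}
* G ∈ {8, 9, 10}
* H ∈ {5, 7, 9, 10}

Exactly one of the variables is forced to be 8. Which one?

E

The 8 variables together cover exactly {4, 5, 6, 7, 8, 9, 10, 11} — 8 values for 8 variables — and 6 appears only in F's list, so F = 6.
The 7 still-open variables together cover exactly {4, 5, 7, 8, 9, 10, 11} — 7 values for 7 variables — and 11 appears only in D's list, so D = 11.
Among the 6 still-open variables, 4 fits only C (and all 6 values in {4, 5, 7, 8, 9, 10} must be used), so C = 4.
The 2 variables A and B are confined to {5, 7}, which locks those values in; drop them from E, H.
So 8 goes to E.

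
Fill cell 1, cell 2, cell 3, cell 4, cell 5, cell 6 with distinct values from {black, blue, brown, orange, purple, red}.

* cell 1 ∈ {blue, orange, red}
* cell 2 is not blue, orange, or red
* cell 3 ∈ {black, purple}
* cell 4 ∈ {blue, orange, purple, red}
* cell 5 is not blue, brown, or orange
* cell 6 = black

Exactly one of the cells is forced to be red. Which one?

cell 6 has just one choice, so cell 6 = black. Strike black from cell 2, cell 3, cell 5.
cell 3 must be purple (only option left). Remove purple from cell 2, cell 4, cell 5.
So red goes to cell 5.

cell 5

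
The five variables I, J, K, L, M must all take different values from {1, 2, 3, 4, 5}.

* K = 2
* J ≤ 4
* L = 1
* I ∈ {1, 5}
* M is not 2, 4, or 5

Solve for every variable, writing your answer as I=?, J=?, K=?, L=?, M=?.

K must be 2 (only option left). Remove 2 from J.
L's domain is down to {1}, so L = 1. So I, J, M can't be 1.
M must be 3 (only option left). Eliminate 3 elsewhere: J.
I has just one choice, so I = 5.
J must be 4 (only option left).

I=5, J=4, K=2, L=1, M=3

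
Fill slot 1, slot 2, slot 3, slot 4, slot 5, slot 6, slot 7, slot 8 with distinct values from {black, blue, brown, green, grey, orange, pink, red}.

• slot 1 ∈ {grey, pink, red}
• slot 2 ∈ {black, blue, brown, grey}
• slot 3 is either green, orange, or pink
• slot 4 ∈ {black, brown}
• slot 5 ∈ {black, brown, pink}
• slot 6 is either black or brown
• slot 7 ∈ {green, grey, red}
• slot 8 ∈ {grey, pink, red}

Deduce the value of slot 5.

Among the 8 variables, blue fits only slot 2 (and all 8 values in {black, blue, brown, green, grey, orange, pink, red} must be used), so slot 2 = blue.
The 7 still-open variables draw from only 7 values {black, brown, green, grey, orange, pink, red}, so each is used; only slot 3 can be orange, hence slot 3 = orange.
Among the 6 still-open variables, green fits only slot 7 (and all 6 values in {black, brown, green, grey, pink, red} must be used), so slot 7 = green.
slot 4 and slot 6 between them cover only {black, brown} — a naked pair. Remove those values from slot 5.
So slot 5 = pink.

pink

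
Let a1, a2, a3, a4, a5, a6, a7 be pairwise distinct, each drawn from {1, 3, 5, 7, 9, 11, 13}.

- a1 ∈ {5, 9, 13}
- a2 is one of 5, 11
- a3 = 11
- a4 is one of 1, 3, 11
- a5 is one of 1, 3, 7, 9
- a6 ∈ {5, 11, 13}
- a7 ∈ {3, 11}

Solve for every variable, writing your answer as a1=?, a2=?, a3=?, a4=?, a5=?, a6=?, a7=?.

a1=9, a2=5, a3=11, a4=1, a5=7, a6=13, a7=3

a3 has just one choice, so a3 = 11. Eliminate 11 elsewhere: a2, a4, a6, a7.
a7 must be 3 (only option left). Remove 3 from a4, a5.
a2 has just one choice, so a2 = 5. Strike 5 from a1, a6.
a4's domain is down to {1}, so a4 = 1. Remove 1 from a5.
a6's domain is down to {13}, so a6 = 13. Remove 13 from a1.
a1's domain is down to {9}, so a1 = 9. Eliminate 9 elsewhere: a5.
That leaves a5 = 7.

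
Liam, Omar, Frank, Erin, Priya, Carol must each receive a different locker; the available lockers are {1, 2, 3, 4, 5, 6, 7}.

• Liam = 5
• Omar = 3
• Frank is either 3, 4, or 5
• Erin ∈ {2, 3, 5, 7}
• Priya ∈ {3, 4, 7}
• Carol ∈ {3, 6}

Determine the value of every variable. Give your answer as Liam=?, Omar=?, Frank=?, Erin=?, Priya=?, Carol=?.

Liam must be 5 (only option left). Strike 5 from Frank, Erin.
Omar has just one choice, so Omar = 3. So Frank, Erin, Priya, Carol can't be 3.
Frank's domain is down to {4}, so Frank = 4. Remove 4 from Priya.
Priya's domain is down to {7}, so Priya = 7. Remove 7 from Erin.
That leaves Carol = 6.
Erin has just one choice, so Erin = 2.

Liam=5, Omar=3, Frank=4, Erin=2, Priya=7, Carol=6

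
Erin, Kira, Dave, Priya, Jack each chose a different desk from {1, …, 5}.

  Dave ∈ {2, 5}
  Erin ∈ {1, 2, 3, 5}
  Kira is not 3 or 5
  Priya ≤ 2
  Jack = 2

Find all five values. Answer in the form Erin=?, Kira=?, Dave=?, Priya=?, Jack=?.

Erin=3, Kira=4, Dave=5, Priya=1, Jack=2

Jack's domain is down to {2}, so Jack = 2. So Erin, Kira, Dave, Priya can't be 2.
Dave has just one choice, so Dave = 5. Remove 5 from Erin.
Priya has just one choice, so Priya = 1. Strike 1 from Erin, Kira.
That leaves Erin = 3.
Kira's domain is down to {4}, so Kira = 4.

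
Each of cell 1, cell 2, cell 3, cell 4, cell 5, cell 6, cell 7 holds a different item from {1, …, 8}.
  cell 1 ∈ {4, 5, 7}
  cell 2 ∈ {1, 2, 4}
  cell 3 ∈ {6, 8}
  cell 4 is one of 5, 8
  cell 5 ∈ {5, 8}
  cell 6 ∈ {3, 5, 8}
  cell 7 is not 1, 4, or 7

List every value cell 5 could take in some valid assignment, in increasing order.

cell 4 and cell 5 between them cover only {5, 8} — a naked pair. Remove those values from cell 1, cell 3, cell 6, cell 7.
cell 3 must be 6 (only option left). Remove 6 from cell 7.
That leaves cell 6 = 3. Remove 3 from cell 7.
cell 7 has just one choice, so cell 7 = 2. Strike 2 from cell 2.
No further eliminations apply; cell 5 can still be any of 5, 8.

5, 8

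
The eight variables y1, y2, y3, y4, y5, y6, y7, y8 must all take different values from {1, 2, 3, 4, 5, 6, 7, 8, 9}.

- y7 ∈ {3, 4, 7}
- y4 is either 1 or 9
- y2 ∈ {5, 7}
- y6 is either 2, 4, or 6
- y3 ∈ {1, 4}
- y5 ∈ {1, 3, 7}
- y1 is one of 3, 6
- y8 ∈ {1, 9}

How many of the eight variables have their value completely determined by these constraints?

4

Among the 8 variables, 2 fits only y6 (and all 8 values in {1, 2, 3, 4, 5, 6, 7, 9} must be used), so y6 = 2.
Among the 7 still-open variables, 5 fits only y2 (and all 7 values in {1, 3, 4, 5, 6, 7, 9} must be used), so y2 = 5.
Among the 6 still-open variables, 6 fits only y1 (and all 6 values in {1, 3, 4, 6, 7, 9} must be used), so y1 = 6.
y4 and y8 between them cover only {1, 9} — a naked pair. Remove those values from y3, y5.
y3 must be 4 (only option left). So y7 can't be 4.
Determined: y1=6, y2=5, y3=4, y6=2. The other variables each still have more than one consistent value. That makes 4.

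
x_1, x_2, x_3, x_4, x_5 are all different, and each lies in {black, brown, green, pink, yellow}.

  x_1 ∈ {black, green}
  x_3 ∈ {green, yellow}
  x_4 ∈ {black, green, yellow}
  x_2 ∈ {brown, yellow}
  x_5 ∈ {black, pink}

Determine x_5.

pink

Among the 5 variables, brown fits only x_2 (and all 5 values in {black, brown, green, pink, yellow} must be used), so x_2 = brown.
Among the 4 still-open variables, pink fits only x_5 (and all 4 values in {black, green, pink, yellow} must be used), so x_5 = pink.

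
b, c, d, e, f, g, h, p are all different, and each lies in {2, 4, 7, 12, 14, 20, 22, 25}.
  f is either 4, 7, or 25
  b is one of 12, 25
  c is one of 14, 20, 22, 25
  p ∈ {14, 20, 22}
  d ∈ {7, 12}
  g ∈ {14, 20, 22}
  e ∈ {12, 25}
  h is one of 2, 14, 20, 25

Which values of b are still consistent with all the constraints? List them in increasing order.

12, 25

Among the 8 variables, 2 fits only h (and all 8 values in {2, 4, 7, 12, 14, 20, 22, 25} must be used), so h = 2.
The 7 still-open variables together cover exactly {4, 7, 12, 14, 20, 22, 25} — 7 values for 7 variables — and 4 appears only in f's list, so f = 4.
The 6 still-open variables together cover exactly {7, 12, 14, 20, 22, 25} — 6 values for 6 variables — and 7 appears only in d's list, so d = 7.
b and e share exactly the 2 values {12, 25}; by pigeonhole those values go to them, so strike 12, 25 from c.
No further eliminations apply; b can still be any of 12, 25.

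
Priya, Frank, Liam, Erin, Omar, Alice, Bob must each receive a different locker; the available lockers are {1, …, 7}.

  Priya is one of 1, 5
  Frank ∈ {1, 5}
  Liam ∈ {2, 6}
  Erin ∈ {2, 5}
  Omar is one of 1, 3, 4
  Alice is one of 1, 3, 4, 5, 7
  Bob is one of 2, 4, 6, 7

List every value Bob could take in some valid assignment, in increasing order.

Priya and Frank between them cover only {1, 5} — a naked pair. Remove those values from Erin, Omar, Alice.
Erin has just one choice, so Erin = 2. Strike 2 from Liam, Bob.
Liam's domain is down to {6}, so Liam = 6. So Bob can't be 6.
No further eliminations apply; Bob can still be any of 4, 7.

4, 7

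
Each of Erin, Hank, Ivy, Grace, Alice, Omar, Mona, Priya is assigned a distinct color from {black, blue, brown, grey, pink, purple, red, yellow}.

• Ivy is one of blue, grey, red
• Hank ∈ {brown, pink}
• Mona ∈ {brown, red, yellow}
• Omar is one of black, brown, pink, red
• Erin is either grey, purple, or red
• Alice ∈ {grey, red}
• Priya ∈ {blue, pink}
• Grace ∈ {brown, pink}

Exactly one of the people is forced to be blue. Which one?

Priya

The 8 variables together cover exactly {black, blue, brown, grey, pink, purple, red, yellow} — 8 values for 8 variables — and black appears only in Omar's list, so Omar = black.
The 7 still-open variables together cover exactly {blue, brown, grey, pink, purple, red, yellow} — 7 values for 7 variables — and purple appears only in Erin's list, so Erin = purple.
Among the 6 still-open variables, yellow fits only Mona (and all 6 values in {blue, brown, grey, pink, red, yellow} must be used), so Mona = yellow.
Hank and Grace between them cover only {brown, pink} — a naked pair. Remove those values from Priya.
So blue goes to Priya.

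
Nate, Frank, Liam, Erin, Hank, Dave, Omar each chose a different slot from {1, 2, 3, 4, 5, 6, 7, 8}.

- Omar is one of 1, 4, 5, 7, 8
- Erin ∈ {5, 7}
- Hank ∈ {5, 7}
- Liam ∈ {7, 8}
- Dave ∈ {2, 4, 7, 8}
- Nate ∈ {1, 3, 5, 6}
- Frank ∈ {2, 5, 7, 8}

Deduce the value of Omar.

Erin and Hank between them cover only {5, 7} — a naked pair. Remove those values from Nate, Frank, Liam, Dave, Omar.
Liam's domain is down to {8}, so Liam = 8. Strike 8 from Frank, Dave, Omar.
Frank has just one choice, so Frank = 2. Eliminate 2 elsewhere: Dave.
Dave's domain is down to {4}, so Dave = 4. Remove 4 from Omar.
So Omar = 1.

1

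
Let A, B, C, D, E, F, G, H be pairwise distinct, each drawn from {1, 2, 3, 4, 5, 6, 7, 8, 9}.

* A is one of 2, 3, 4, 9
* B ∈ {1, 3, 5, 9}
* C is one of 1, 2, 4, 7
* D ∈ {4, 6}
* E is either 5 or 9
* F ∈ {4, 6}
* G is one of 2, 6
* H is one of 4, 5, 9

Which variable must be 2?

G

The 8 variables together cover exactly {1, 2, 3, 4, 5, 6, 7, 9} — 8 values for 8 variables — and 7 appears only in C's list, so C = 7.
Among the 7 still-open variables, 1 fits only B (and all 7 values in {1, 2, 3, 4, 5, 6, 9} must be used), so B = 1.
The 6 still-open variables draw from only 6 values {2, 3, 4, 5, 6, 9}, so each is used; only A can be 3, hence A = 3.
Among the 5 still-open variables, 2 fits only G (and all 5 values in {2, 4, 5, 6, 9} must be used), so G = 2.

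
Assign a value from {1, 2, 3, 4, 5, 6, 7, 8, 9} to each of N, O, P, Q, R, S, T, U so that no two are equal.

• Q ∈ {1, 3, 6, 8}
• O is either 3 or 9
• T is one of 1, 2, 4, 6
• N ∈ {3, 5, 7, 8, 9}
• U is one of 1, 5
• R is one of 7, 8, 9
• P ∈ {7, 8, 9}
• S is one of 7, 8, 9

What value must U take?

1

P, R, S between them cover only {7, 8, 9} — a naked triple. Remove those values from N, O, Q.
O must be 3 (only option left). So N, Q can't be 3.
N has just one choice, so N = 5. Remove 5 from U.
So U = 1.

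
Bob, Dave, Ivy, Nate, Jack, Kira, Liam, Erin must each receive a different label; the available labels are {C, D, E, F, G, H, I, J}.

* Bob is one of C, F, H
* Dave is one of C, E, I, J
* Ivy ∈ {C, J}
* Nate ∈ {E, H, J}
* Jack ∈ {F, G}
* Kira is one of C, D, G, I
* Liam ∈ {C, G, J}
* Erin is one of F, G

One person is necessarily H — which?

Bob

Among the 8 variables, D fits only Kira (and all 8 values in {C, D, E, F, G, H, I, J} must be used), so Kira = D.
Among the 7 still-open variables, I fits only Dave (and all 7 values in {C, E, F, G, H, I, J} must be used), so Dave = I.
The 6 still-open variables draw from only 6 values {C, E, F, G, H, J}, so each is used; only Nate can be E, hence Nate = E.
The 5 still-open variables together cover exactly {C, F, G, H, J} — 5 values for 5 variables — and H appears only in Bob's list, so Bob = H.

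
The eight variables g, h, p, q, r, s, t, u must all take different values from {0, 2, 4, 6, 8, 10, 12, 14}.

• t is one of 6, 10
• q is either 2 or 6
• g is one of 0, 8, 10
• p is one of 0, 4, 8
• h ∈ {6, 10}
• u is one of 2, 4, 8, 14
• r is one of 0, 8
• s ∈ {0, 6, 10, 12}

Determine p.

4

Among the 8 variables, 12 fits only s (and all 8 values in {0, 2, 4, 6, 8, 10, 12, 14} must be used), so s = 12.
The 7 still-open variables together cover exactly {0, 2, 4, 6, 8, 10, 14} — 7 values for 7 variables — and 14 appears only in u's list, so u = 14.
Among the 6 still-open variables, 2 fits only q (and all 6 values in {0, 2, 4, 6, 8, 10} must be used), so q = 2.
The 5 still-open variables draw from only 5 values {0, 4, 6, 8, 10}, so each is used; only p can be 4, hence p = 4.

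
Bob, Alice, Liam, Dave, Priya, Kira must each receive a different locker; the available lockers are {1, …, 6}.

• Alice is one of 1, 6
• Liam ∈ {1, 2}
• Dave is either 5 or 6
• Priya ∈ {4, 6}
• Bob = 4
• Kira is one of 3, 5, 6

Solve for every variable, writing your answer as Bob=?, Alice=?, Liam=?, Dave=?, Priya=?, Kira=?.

Bob=4, Alice=1, Liam=2, Dave=5, Priya=6, Kira=3

Bob's domain is down to {4}, so Bob = 4. Strike 4 from Priya.
Priya has just one choice, so Priya = 6. Eliminate 6 elsewhere: Alice, Dave, Kira.
Alice must be 1 (only option left). Eliminate 1 elsewhere: Liam.
Liam must be 2 (only option left).
Dave's domain is down to {5}, so Dave = 5. So Kira can't be 5.
Kira's domain is down to {3}, so Kira = 3.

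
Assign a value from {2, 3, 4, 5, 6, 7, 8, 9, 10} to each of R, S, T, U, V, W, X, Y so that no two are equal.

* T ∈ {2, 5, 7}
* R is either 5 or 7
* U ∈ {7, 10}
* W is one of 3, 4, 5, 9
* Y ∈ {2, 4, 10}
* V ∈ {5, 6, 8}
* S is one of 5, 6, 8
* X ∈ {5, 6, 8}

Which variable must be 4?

The 3 variables S, V, X are confined to {5, 6, 8}, which locks those values in; drop them from R, T, W.
That leaves R = 7. Remove 7 from T, U.
T's domain is down to {2}, so T = 2. Eliminate 2 elsewhere: Y.
That leaves U = 10. Eliminate 10 elsewhere: Y.
So 4 goes to Y.

Y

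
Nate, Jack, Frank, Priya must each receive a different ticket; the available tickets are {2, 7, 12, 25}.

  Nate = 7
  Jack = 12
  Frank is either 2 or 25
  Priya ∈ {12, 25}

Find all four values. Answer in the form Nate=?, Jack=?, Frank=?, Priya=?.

Nate's domain is down to {7}, so Nate = 7.
Jack must be 12 (only option left). Remove 12 from Priya.
Priya must be 25 (only option left). Eliminate 25 elsewhere: Frank.
Frank's domain is down to {2}, so Frank = 2.

Nate=7, Jack=12, Frank=2, Priya=25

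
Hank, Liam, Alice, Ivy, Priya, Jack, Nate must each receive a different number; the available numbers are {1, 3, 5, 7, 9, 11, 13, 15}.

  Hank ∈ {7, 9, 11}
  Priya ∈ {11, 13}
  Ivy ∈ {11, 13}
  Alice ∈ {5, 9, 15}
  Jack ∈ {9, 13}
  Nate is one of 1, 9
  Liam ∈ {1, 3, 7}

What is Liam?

Ivy and Priya between them cover only {11, 13} — a naked pair. Remove those values from Hank, Jack.
Jack must be 9 (only option left). Eliminate 9 elsewhere: Hank, Alice, Nate.
Nate's domain is down to {1}, so Nate = 1. Eliminate 1 elsewhere: Liam.
That leaves Hank = 7. Strike 7 from Liam.
So Liam = 3.

3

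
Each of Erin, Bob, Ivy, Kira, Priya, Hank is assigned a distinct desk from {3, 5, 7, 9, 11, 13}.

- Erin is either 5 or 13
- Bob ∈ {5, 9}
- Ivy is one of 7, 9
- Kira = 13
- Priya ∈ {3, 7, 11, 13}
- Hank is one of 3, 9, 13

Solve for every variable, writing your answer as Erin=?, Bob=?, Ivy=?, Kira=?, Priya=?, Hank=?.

Erin=5, Bob=9, Ivy=7, Kira=13, Priya=11, Hank=3

Kira has just one choice, so Kira = 13. Eliminate 13 elsewhere: Erin, Priya, Hank.
Erin's domain is down to {5}, so Erin = 5. Strike 5 from Bob.
Bob must be 9 (only option left). So Ivy, Hank can't be 9.
Ivy's domain is down to {7}, so Ivy = 7. Eliminate 7 elsewhere: Priya.
Hank has just one choice, so Hank = 3. Eliminate 3 elsewhere: Priya.
Priya has just one choice, so Priya = 11.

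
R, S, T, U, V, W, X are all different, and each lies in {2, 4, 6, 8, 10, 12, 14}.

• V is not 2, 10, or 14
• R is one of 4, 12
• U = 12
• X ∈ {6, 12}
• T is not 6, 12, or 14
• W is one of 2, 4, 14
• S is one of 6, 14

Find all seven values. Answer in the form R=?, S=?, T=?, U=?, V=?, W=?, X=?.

R=4, S=14, T=10, U=12, V=8, W=2, X=6

U has just one choice, so U = 12. Remove 12 from R, V, X.
X's domain is down to {6}, so X = 6. So S, V can't be 6.
R has just one choice, so R = 4. Remove 4 from T, V, W.
That leaves S = 14. So W can't be 14.
V's domain is down to {8}, so V = 8. So T can't be 8.
W must be 2 (only option left). Eliminate 2 elsewhere: T.
T has just one choice, so T = 10.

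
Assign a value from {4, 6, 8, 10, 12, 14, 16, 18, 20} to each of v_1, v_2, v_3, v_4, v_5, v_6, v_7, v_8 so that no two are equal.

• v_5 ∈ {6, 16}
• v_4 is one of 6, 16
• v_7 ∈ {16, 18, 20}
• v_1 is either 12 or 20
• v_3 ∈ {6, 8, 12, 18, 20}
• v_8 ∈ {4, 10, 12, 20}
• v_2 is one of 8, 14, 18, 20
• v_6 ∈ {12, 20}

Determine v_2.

14

v_1 and v_6 share exactly the 2 values {12, 20}; by pigeonhole those values go to them, so strike 12, 20 from v_2, v_3, v_7, v_8.
The 2 variables v_4 and v_5 are confined to {6, 16}, which locks those values in; drop them from v_3, v_7.
v_7's domain is down to {18}, so v_7 = 18. So v_2, v_3 can't be 18.
v_3's domain is down to {8}, so v_3 = 8. Eliminate 8 elsewhere: v_2.
So v_2 = 14.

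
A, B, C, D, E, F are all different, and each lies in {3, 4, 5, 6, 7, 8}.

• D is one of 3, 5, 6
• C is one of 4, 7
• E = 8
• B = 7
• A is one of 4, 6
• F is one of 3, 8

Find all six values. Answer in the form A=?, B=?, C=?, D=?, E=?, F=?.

A=6, B=7, C=4, D=5, E=8, F=3

B's domain is down to {7}, so B = 7. Eliminate 7 elsewhere: C.
That leaves C = 4. So A can't be 4.
E's domain is down to {8}, so E = 8. Remove 8 from F.
That leaves F = 3. So D can't be 3.
That leaves A = 6. Eliminate 6 elsewhere: D.
D has just one choice, so D = 5.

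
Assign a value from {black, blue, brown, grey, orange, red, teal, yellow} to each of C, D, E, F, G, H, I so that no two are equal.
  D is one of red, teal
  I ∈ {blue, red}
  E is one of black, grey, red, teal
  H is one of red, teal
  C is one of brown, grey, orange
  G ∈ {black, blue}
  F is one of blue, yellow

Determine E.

D and H share exactly the 2 values {red, teal}; by pigeonhole those values go to them, so strike red, teal from E, I.
That leaves I = blue. So F, G can't be blue.
That leaves F = yellow.
That leaves G = black. Strike black from E.
So E = grey.

grey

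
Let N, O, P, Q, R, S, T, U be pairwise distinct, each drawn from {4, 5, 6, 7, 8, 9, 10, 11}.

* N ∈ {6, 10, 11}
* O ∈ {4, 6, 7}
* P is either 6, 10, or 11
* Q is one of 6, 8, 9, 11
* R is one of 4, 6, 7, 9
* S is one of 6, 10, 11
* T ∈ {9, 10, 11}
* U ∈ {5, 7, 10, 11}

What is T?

9

Among the 8 variables, 5 fits only U (and all 8 values in {4, 5, 6, 7, 8, 9, 10, 11} must be used), so U = 5.
Among the 7 still-open variables, 8 fits only Q (and all 7 values in {4, 6, 7, 8, 9, 10, 11} must be used), so Q = 8.
N, P, S share exactly the 3 values {6, 10, 11}; by pigeonhole those values go to them, so strike 6, 10, 11 from O, R, T.
So T = 9.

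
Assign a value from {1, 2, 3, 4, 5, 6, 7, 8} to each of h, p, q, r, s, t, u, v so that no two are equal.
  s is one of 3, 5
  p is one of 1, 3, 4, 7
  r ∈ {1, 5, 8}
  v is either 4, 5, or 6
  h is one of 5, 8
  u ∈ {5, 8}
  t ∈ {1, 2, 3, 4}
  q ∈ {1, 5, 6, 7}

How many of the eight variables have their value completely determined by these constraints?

The 8 variables together cover exactly {1, 2, 3, 4, 5, 6, 7, 8} — 8 values for 8 variables — and 2 appears only in t's list, so t = 2.
The 2 variables h and u are confined to {5, 8}, which locks those values in; drop them from q, r, s, v.
That leaves r = 1. Eliminate 1 elsewhere: p, q.
That leaves s = 3. Remove 3 from p.
Determined: r=1, s=3, t=2. The other variables each still have more than one consistent value. That makes 3.

3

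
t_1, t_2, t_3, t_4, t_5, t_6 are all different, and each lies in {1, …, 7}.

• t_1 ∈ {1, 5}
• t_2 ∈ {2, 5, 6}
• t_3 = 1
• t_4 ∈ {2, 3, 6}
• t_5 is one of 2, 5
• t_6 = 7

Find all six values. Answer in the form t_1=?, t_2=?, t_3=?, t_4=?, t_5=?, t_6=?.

t_1=5, t_2=6, t_3=1, t_4=3, t_5=2, t_6=7

t_3 has just one choice, so t_3 = 1. Eliminate 1 elsewhere: t_1.
t_6 must be 7 (only option left).
That leaves t_1 = 5. Remove 5 from t_2, t_5.
That leaves t_5 = 2. Eliminate 2 elsewhere: t_2, t_4.
t_2's domain is down to {6}, so t_2 = 6. Eliminate 6 elsewhere: t_4.
t_4's domain is down to {3}, so t_4 = 3.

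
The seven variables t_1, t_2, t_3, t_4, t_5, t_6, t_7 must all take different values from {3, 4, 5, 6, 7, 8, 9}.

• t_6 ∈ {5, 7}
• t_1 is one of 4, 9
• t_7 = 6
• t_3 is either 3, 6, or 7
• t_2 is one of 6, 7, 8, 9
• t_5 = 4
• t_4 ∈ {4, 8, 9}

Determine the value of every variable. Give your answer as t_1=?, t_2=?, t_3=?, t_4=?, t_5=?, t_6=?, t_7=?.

t_5 must be 4 (only option left). Eliminate 4 elsewhere: t_1, t_4.
t_7 must be 6 (only option left). Remove 6 from t_2, t_3.
t_1 has just one choice, so t_1 = 9. So t_2, t_4 can't be 9.
t_4 must be 8 (only option left). Strike 8 from t_2.
That leaves t_2 = 7. So t_3, t_6 can't be 7.
t_3 must be 3 (only option left).
t_6's domain is down to {5}, so t_6 = 5.

t_1=9, t_2=7, t_3=3, t_4=8, t_5=4, t_6=5, t_7=6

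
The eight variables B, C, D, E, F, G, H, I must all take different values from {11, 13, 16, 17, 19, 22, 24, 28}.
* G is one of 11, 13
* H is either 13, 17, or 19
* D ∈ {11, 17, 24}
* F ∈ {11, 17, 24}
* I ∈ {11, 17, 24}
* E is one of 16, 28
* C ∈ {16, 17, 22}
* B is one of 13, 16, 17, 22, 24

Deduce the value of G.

13

Among the 8 variables, 19 fits only H (and all 8 values in {11, 13, 16, 17, 19, 22, 24, 28} must be used), so H = 19.
The 7 still-open variables draw from only 7 values {11, 13, 16, 17, 22, 24, 28}, so each is used; only E can be 28, hence E = 28.
D, F, I between them cover only {11, 17, 24} — a naked triple. Remove those values from B, C, G.
So G = 13.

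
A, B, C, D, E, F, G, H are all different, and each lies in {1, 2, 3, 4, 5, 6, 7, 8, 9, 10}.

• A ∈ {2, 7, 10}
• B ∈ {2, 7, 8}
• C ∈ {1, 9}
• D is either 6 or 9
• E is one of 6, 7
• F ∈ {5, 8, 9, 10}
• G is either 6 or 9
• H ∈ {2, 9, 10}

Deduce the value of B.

8

Among the 8 variables, 1 fits only C (and all 8 values in {1, 2, 5, 6, 7, 8, 9, 10} must be used), so C = 1.
The 7 still-open variables together cover exactly {2, 5, 6, 7, 8, 9, 10} — 7 values for 7 variables — and 5 appears only in F's list, so F = 5.
The 6 still-open variables together cover exactly {2, 6, 7, 8, 9, 10} — 6 values for 6 variables — and 8 appears only in B's list, so B = 8.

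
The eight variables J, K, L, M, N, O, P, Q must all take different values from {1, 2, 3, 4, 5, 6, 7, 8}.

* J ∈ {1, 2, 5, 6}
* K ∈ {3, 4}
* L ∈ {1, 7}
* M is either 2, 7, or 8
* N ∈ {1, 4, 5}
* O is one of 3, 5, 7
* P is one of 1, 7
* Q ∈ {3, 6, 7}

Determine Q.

Among the 8 variables, 8 fits only M (and all 8 values in {1, 2, 3, 4, 5, 6, 7, 8} must be used), so M = 8.
The 7 still-open variables draw from only 7 values {1, 2, 3, 4, 5, 6, 7}, so each is used; only J can be 2, hence J = 2.
The 6 still-open variables together cover exactly {1, 3, 4, 5, 6, 7} — 6 values for 6 variables — and 6 appears only in Q's list, so Q = 6.

6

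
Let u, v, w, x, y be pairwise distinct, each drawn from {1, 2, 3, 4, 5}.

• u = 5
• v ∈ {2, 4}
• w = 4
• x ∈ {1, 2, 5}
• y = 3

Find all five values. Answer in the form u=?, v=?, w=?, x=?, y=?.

u=5, v=2, w=4, x=1, y=3

u has just one choice, so u = 5. Remove 5 from x.
w has just one choice, so w = 4. So v can't be 4.
y must be 3 (only option left).
v must be 2 (only option left). Eliminate 2 elsewhere: x.
x must be 1 (only option left).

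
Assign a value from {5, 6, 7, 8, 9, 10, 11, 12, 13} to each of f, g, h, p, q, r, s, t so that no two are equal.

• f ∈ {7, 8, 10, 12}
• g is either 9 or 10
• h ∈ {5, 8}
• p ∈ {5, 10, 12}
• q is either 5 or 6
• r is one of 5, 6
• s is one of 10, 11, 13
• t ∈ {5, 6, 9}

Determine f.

7

q and r share exactly the 2 values {5, 6}; by pigeonhole those values go to them, so strike 5, 6 from h, p, t.
h's domain is down to {8}, so h = 8. Remove 8 from f.
t must be 9 (only option left). Remove 9 from g.
g must be 10 (only option left). Eliminate 10 elsewhere: f, p, s.
p must be 12 (only option left). So f can't be 12.
So f = 7.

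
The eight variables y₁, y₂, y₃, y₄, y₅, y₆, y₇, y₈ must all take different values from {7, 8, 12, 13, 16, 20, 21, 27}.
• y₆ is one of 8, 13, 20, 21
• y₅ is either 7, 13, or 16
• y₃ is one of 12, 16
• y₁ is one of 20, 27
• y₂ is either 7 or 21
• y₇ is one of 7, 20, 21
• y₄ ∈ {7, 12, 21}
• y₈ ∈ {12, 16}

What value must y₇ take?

The 8 variables draw from only 8 values {7, 8, 12, 13, 16, 20, 21, 27}, so each is used; only y₆ can be 8, hence y₆ = 8.
Among the 7 still-open variables, 13 fits only y₅ (and all 7 values in {7, 12, 13, 16, 20, 21, 27} must be used), so y₅ = 13.
The 6 still-open variables draw from only 6 values {7, 12, 16, 20, 21, 27}, so each is used; only y₁ can be 27, hence y₁ = 27.
Among the 5 still-open variables, 20 fits only y₇ (and all 5 values in {7, 12, 16, 20, 21} must be used), so y₇ = 20.

20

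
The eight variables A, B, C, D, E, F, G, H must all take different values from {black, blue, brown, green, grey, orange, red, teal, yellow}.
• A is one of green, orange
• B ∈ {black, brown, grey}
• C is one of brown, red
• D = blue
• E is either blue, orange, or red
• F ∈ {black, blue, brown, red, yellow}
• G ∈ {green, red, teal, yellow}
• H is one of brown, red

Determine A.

green

D's domain is down to {blue}, so D = blue. Remove blue from E, F.
C and H between them cover only {brown, red} — a naked pair. Remove those values from B, E, F, G.
E must be orange (only option left). Strike orange from A.
So A = green.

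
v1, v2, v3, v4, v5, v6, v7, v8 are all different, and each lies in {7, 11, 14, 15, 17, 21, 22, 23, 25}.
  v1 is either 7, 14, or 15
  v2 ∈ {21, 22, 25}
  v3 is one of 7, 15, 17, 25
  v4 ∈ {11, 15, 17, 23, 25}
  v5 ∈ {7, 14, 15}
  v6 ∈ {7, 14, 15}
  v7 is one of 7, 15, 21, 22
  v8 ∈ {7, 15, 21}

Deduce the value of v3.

v1, v5, v6 share exactly the 3 values {7, 14, 15}; by pigeonhole those values go to them, so strike 7, 14, 15 from v3, v4, v7, v8.
That leaves v8 = 21. So v2, v7 can't be 21.
v7's domain is down to {22}, so v7 = 22. So v2 can't be 22.
That leaves v2 = 25. Remove 25 from v3, v4.
So v3 = 17.

17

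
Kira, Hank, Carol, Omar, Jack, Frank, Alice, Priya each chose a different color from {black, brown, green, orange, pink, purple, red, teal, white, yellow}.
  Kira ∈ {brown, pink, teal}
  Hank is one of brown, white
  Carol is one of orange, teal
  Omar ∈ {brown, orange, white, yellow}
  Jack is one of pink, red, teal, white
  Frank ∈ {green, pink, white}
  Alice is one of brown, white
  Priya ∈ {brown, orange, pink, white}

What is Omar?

yellow

The 8 variables draw from only 8 values {brown, green, orange, pink, red, teal, white, yellow}, so each is used; only Frank can be green, hence Frank = green.
The 7 still-open variables together cover exactly {brown, orange, pink, red, teal, white, yellow} — 7 values for 7 variables — and red appears only in Jack's list, so Jack = red.
The 6 still-open variables together cover exactly {brown, orange, pink, teal, white, yellow} — 6 values for 6 variables — and yellow appears only in Omar's list, so Omar = yellow.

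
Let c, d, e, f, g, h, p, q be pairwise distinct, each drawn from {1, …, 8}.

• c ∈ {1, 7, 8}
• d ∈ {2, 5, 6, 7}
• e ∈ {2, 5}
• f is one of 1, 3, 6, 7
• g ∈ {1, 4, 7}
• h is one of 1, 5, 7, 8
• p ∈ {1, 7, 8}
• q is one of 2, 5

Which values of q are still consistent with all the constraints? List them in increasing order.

Among the 8 variables, 3 fits only f (and all 8 values in {1, 2, 3, 4, 5, 6, 7, 8} must be used), so f = 3.
The 7 still-open variables draw from only 7 values {1, 2, 4, 5, 6, 7, 8}, so each is used; only g can be 4, hence g = 4.
The 6 still-open variables draw from only 6 values {1, 2, 5, 6, 7, 8}, so each is used; only d can be 6, hence d = 6.
e and q share exactly the 2 values {2, 5}; by pigeonhole those values go to them, so strike 2, 5 from h.
No further eliminations apply; q can still be any of 2, 5.

2, 5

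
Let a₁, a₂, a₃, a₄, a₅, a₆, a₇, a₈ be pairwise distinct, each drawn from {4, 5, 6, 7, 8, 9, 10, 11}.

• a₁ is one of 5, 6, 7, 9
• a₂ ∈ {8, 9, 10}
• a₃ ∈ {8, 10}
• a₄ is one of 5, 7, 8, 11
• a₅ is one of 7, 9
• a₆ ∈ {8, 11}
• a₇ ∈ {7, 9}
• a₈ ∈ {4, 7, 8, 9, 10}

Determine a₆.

11

Among the 8 variables, 4 fits only a₈ (and all 8 values in {4, 5, 6, 7, 8, 9, 10, 11} must be used), so a₈ = 4.
The 7 still-open variables draw from only 7 values {5, 6, 7, 8, 9, 10, 11}, so each is used; only a₁ can be 6, hence a₁ = 6.
The 6 still-open variables draw from only 6 values {5, 7, 8, 9, 10, 11}, so each is used; only a₄ can be 5, hence a₄ = 5.
Among the 5 still-open variables, 11 fits only a₆ (and all 5 values in {7, 8, 9, 10, 11} must be used), so a₆ = 11.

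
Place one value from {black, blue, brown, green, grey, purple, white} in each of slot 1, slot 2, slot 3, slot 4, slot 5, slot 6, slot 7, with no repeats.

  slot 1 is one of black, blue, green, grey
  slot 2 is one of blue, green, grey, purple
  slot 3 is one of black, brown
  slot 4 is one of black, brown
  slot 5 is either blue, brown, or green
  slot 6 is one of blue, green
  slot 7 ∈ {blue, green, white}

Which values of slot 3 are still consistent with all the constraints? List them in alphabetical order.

black, brown

The 7 variables together cover exactly {black, blue, brown, green, grey, purple, white} — 7 values for 7 variables — and purple appears only in slot 2's list, so slot 2 = purple.
The 6 still-open variables together cover exactly {black, blue, brown, green, grey, white} — 6 values for 6 variables — and grey appears only in slot 1's list, so slot 1 = grey.
Among the 5 still-open variables, white fits only slot 7 (and all 5 values in {black, blue, brown, green, white} must be used), so slot 7 = white.
slot 3 and slot 4 share exactly the 2 values {black, brown}; by pigeonhole those values go to them, so strike black, brown from slot 5.
No further eliminations apply; slot 3 can still be any of black, brown.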